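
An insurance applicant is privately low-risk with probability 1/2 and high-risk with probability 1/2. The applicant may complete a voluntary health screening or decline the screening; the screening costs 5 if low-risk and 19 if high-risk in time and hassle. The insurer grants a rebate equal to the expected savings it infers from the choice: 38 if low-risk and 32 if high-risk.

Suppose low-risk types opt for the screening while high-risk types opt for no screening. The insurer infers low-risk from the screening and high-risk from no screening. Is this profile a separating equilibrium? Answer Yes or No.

Yes

Under these beliefs, the screening earns rebate 38 and no screening earns rebate 32.
low-risk: the screening nets 38 − 5 = 33; no screening nets 32. low-risk prefers the screening.
high-risk: the screening nets 38 − 19 = 19; no screening nets 32. high-risk prefers no screening.
Neither type deviates, so the separating profile is an equilibrium.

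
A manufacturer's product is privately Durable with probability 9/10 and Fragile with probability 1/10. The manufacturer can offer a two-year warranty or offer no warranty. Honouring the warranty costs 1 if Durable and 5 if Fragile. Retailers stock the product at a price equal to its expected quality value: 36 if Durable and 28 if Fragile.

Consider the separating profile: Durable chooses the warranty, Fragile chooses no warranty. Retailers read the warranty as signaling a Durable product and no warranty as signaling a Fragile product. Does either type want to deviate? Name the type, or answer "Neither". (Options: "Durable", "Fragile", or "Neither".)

The warranty pays 36; no warranty pays 28.
Durable: assigned the warranty, nets 36 − 1 = 35; deviating to no warranty nets 28.
Fragile: assigned no warranty, nets 28; deviating to the warranty nets 36 − 5 = 31.
The Fragile type gains 3 by deviating.

Fragile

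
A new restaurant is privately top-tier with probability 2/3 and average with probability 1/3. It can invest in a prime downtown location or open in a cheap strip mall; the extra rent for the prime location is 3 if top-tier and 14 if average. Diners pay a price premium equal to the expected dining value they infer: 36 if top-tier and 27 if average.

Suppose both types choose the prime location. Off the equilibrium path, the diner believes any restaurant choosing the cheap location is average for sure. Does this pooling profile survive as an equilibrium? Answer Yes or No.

No

On path, the diner holds the prior and pays 2/3·36 + 1/3·27 = 33. Off path (the cheap location), believing average, it pays 27.
top-tier: the prime location nets 33 − 3 = 30; the cheap location nets 27. top-tier stays.
average: the prime location nets 33 − 14 = 19; the cheap location nets 27. average would deviate.
A type deviates, so pooling fails.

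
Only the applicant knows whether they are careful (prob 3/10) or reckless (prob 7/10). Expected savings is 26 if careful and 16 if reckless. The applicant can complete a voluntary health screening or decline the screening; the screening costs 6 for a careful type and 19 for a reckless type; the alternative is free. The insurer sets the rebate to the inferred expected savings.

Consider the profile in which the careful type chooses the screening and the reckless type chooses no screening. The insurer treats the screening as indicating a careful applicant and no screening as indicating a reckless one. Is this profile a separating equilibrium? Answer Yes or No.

Yes

Under these beliefs, the screening earns rebate 26 and no screening earns rebate 16.
careful: the screening nets 26 − 6 = 20; no screening nets 16. careful prefers the screening.
reckless: the screening nets 26 − 19 = 7; no screening nets 16. reckless prefers no screening.
Neither type deviates, so the separating profile is an equilibrium.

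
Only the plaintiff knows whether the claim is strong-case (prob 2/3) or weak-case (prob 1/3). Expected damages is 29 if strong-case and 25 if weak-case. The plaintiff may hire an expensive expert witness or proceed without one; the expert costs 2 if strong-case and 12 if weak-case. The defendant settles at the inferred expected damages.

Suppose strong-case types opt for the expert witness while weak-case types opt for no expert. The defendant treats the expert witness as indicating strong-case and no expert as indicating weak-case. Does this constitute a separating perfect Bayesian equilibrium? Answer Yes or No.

Yes

Under these beliefs, the expert witness earns settlement 29 and no expert earns settlement 25.
strong-case: the expert witness nets 29 − 2 = 27; no expert nets 25. strong-case prefers the expert witness.
weak-case: the expert witness nets 29 − 12 = 17; no expert nets 25. weak-case prefers no expert.
Neither type deviates, so the separating profile is an equilibrium.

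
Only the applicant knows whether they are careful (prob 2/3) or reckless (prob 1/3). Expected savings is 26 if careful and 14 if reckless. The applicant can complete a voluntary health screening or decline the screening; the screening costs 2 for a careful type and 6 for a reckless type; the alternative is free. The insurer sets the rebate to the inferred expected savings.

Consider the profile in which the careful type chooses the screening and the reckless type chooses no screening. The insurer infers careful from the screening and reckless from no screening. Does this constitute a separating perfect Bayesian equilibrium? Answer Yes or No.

Under these beliefs, the screening earns rebate 26 and no screening earns rebate 14.
careful: the screening nets 26 − 2 = 24; no screening nets 14. careful prefers the screening.
reckless: the screening nets 26 − 6 = 20; no screening nets 14. reckless would deviate to the screening.
reckless has a profitable deviation, so the profile is not an equilibrium.

No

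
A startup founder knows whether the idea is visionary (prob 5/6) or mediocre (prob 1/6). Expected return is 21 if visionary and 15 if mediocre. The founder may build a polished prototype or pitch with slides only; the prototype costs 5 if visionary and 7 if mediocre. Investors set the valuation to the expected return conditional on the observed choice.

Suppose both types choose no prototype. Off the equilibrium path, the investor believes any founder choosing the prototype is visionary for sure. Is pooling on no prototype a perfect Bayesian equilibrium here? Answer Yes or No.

On path, the investor holds the prior and pays 5/6·21 + 1/6·15 = 20. Off path (the prototype), believing visionary, it pays 21.
visionary: no prototype nets 20; the prototype nets 21 − 5 = 16. visionary stays.
mediocre: no prototype nets 20; the prototype nets 21 − 7 = 14. mediocre stays.
No type deviates, so pooling is sustained.

Yes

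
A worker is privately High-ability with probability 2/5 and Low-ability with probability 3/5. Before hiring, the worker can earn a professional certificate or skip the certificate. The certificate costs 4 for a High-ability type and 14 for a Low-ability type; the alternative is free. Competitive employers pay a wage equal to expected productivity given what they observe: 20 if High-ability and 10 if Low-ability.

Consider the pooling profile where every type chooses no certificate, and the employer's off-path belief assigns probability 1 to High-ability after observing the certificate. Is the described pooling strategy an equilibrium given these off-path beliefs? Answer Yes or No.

No

On path, the employer holds the prior and pays 2/5·20 + 3/5·10 = 14. Off path (the certificate), believing High-ability, it pays 20.
High-ability: no certificate nets 14; the certificate nets 20 − 4 = 16. High-ability would deviate.
Low-ability: no certificate nets 14; the certificate nets 20 − 14 = 6. Low-ability stays.
A type deviates, so pooling fails.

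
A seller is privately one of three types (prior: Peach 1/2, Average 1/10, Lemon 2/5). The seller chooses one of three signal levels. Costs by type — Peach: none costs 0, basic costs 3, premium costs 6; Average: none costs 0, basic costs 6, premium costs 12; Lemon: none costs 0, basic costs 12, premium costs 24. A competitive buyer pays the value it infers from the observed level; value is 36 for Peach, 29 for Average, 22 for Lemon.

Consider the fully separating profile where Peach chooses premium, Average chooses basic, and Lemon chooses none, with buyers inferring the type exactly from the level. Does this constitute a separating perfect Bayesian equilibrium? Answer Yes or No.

Separating prices: premium → 36, basic → 29, none → 22.
Peach (assigned premium): none: 22 − 0 = 22; basic: 29 − 3 = 26; premium: 36 − 6 = 30. Peach stays.
Average (assigned basic): none: 22 − 0 = 22; basic: 29 − 6 = 23; premium: 36 − 12 = 24. Average prefers premium.
Lemon (assigned none): none: 22 − 0 = 22; basic: 29 − 12 = 17; premium: 36 − 24 = 12. Lemon stays.
At least one type deviates; the separating profile fails.

No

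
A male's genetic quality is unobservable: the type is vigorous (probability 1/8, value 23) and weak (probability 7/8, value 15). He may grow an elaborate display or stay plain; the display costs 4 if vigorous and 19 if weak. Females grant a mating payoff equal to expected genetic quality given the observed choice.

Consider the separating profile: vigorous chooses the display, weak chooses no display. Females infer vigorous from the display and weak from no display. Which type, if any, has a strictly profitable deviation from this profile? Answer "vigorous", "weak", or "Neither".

The display pays 23; no display pays 15.
vigorous: assigned the display, nets 23 − 4 = 19; deviating to no display nets 15.
weak: assigned no display, nets 15; deviating to the display nets 23 − 19 = 4.
Both types strictly prefer their assigned action; no profitable deviation.

Neither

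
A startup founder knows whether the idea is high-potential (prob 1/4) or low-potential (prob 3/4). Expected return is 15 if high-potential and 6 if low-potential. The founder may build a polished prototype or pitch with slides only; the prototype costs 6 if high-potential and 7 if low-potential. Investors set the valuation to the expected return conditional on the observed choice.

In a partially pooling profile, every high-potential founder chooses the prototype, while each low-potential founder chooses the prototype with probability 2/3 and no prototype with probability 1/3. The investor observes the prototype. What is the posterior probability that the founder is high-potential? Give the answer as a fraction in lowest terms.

P(the prototype) = (1/4)·1 + (3/4)·(2/3) = 3/4.
By Bayes' rule, P(high-potential | the prototype) = (1/4) / (3/4) = 1/3.

1/3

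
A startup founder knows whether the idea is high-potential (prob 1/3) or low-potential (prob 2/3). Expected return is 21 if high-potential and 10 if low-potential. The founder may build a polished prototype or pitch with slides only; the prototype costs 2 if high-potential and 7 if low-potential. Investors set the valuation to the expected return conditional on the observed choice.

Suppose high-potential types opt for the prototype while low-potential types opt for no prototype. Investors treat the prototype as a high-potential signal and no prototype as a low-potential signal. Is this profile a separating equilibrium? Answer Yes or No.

No

Under these beliefs, the prototype earns valuation 21 and no prototype earns valuation 10.
high-potential: the prototype nets 21 − 2 = 19; no prototype nets 10. high-potential prefers the prototype.
low-potential: the prototype nets 21 − 7 = 14; no prototype nets 10. low-potential would deviate to the prototype.
low-potential has a profitable deviation, so the profile is not an equilibrium.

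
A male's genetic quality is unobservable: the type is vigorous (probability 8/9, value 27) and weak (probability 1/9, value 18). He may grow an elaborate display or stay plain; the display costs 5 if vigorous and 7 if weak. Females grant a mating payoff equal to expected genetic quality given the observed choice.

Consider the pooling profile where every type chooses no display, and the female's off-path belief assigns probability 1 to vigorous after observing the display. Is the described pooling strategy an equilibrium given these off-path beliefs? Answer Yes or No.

Yes

On path, the female holds the prior and pays 8/9·27 + 1/9·18 = 26. Off path (the display), believing vigorous, it pays 27.
vigorous: no display nets 26; the display nets 27 − 5 = 22. vigorous stays.
weak: no display nets 26; the display nets 27 − 7 = 20. weak stays.
No type deviates, so pooling is sustained.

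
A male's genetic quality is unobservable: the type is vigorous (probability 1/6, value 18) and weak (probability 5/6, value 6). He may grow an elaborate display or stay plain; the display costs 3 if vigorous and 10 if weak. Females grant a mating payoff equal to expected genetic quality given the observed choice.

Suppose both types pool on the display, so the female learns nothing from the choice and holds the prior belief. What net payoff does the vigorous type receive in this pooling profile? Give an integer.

5

Pooled mating payoff = 1/6·18 + 5/6·6 = 8.
vigorous pays cost 3 for the display, so net payoff = 8 − 3 = 5.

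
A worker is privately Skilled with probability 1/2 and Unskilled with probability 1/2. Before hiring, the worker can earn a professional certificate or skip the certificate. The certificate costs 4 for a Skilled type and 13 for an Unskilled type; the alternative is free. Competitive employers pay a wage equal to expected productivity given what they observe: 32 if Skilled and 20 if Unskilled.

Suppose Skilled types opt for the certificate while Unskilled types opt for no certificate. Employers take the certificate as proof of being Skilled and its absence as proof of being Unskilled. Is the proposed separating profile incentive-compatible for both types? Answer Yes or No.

Under these beliefs, the certificate earns wage 32 and no certificate earns wage 20.
Skilled: the certificate nets 32 − 4 = 28; no certificate nets 20. Skilled prefers the certificate.
Unskilled: the certificate nets 32 − 13 = 19; no certificate nets 20. Unskilled prefers no certificate.
Neither type deviates, so the separating profile is an equilibrium.

Yes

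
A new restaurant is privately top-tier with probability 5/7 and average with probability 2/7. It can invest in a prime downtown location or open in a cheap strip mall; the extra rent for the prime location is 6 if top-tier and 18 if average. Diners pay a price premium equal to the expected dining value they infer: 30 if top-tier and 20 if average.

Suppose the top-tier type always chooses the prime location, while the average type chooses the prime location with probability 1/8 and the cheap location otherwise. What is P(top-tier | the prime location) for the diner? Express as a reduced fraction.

P(the prime location) = (5/7)·1 + (2/7)·(1/8) = 3/4.
By Bayes' rule, P(top-tier | the prime location) = (5/7) / (3/4) = 20/21.

20/21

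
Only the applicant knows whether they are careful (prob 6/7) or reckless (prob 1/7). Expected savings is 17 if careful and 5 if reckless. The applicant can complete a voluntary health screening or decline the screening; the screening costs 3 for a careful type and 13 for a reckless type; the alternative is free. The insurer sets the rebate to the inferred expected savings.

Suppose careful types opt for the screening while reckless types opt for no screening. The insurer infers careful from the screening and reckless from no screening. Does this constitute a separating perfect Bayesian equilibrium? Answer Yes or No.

Under these beliefs, the screening earns rebate 17 and no screening earns rebate 5.
careful: the screening nets 17 − 3 = 14; no screening nets 5. careful prefers the screening.
reckless: the screening nets 17 − 13 = 4; no screening nets 5. reckless prefers no screening.
Neither type deviates, so the separating profile is an equilibrium.

Yes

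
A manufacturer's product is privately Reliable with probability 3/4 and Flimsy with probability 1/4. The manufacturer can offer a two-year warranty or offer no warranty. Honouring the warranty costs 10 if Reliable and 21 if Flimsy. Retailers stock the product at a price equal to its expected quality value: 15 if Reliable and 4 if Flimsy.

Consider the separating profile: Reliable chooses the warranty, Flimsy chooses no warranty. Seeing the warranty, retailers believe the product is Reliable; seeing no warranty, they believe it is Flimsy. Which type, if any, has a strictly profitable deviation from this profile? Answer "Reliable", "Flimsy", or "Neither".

The warranty pays 15; no warranty pays 4.
Reliable: assigned the warranty, nets 15 − 10 = 5; deviating to no warranty nets 4.
Flimsy: assigned no warranty, nets 4; deviating to the warranty nets 15 − 21 = -6.
Both types strictly prefer their assigned action; no profitable deviation.

Neither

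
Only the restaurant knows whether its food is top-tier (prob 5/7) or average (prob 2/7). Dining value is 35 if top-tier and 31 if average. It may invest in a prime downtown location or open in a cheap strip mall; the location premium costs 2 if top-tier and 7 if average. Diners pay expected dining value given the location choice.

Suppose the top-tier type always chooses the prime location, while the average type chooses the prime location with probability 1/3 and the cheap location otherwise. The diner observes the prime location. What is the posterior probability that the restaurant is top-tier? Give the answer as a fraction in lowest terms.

P(the prime location) = (5/7)·1 + (2/7)·(1/3) = 17/21.
By Bayes' rule, P(top-tier | the prime location) = (5/7) / (17/21) = 15/17.

15/17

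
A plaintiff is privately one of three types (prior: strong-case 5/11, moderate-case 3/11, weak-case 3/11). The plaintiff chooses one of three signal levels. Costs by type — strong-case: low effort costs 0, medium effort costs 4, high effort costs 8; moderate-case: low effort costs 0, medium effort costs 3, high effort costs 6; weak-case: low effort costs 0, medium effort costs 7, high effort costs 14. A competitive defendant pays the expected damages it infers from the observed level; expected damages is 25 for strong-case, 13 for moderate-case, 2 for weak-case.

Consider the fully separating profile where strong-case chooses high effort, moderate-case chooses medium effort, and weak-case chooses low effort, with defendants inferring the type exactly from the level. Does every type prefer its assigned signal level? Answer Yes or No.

No

Separating settlements: high effort → 25, medium effort → 13, low effort → 2.
strong-case (assigned high effort): low effort: 2 − 0 = 2; medium effort: 13 − 4 = 9; high effort: 25 − 8 = 17. strong-case stays.
moderate-case (assigned medium effort): low effort: 2 − 0 = 2; medium effort: 13 − 3 = 10; high effort: 25 − 6 = 19. moderate-case prefers high effort.
weak-case (assigned low effort): low effort: 2 − 0 = 2; medium effort: 13 − 7 = 6; high effort: 25 − 14 = 11. weak-case prefers high effort.
At least one type deviates; the separating profile fails.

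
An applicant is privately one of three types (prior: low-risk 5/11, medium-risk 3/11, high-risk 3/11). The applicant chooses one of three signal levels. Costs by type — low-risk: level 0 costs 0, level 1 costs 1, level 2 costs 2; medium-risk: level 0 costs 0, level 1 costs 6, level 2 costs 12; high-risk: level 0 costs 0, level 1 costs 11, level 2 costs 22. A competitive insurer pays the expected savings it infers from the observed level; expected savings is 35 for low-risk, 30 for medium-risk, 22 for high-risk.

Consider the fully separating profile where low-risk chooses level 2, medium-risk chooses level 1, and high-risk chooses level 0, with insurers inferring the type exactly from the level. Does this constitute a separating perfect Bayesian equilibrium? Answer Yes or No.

Yes

Separating rebates: level 2 → 35, level 1 → 30, level 0 → 22.
low-risk (assigned level 2): level 0: 22 − 0 = 22; level 1: 30 − 1 = 29; level 2: 35 − 2 = 33. low-risk stays.
medium-risk (assigned level 1): level 0: 22 − 0 = 22; level 1: 30 − 6 = 24; level 2: 35 − 12 = 23. medium-risk stays.
high-risk (assigned level 0): level 0: 22 − 0 = 22; level 1: 30 − 11 = 19; level 2: 35 − 22 = 13. high-risk stays.
Every type prefers its assigned level; separation holds.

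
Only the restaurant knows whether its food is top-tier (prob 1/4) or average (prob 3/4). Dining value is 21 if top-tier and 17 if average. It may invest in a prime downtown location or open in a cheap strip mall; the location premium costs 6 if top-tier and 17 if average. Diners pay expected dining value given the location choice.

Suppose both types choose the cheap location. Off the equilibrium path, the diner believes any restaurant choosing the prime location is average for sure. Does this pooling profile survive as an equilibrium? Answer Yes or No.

On path, the diner holds the prior and pays 1/4·21 + 3/4·17 = 18. Off path (the prime location), believing average, it pays 17.
top-tier: the cheap location nets 18; the prime location nets 17 − 6 = 11. top-tier stays.
average: the cheap location nets 18; the prime location nets 17 − 17 = 0. average stays.
No type deviates, so pooling is sustained.

Yes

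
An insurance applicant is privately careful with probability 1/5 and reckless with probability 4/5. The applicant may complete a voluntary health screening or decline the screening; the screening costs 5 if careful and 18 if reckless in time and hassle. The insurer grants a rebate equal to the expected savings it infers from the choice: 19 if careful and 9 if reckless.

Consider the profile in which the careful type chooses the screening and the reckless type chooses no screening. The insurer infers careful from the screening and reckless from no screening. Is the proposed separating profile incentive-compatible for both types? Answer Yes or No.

Under these beliefs, the screening earns rebate 19 and no screening earns rebate 9.
careful: the screening nets 19 − 5 = 14; no screening nets 9. careful prefers the screening.
reckless: the screening nets 19 − 18 = 1; no screening nets 9. reckless prefers no screening.
Neither type deviates, so the separating profile is an equilibrium.

Yes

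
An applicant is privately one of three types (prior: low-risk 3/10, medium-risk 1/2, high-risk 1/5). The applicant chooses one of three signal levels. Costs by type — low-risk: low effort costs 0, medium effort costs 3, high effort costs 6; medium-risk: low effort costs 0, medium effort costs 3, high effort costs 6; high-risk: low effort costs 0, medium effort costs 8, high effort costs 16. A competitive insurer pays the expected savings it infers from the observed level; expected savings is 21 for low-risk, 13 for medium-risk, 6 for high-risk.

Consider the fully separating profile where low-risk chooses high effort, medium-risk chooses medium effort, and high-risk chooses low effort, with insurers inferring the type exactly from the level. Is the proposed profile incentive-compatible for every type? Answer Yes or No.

Separating rebates: high effort → 21, medium effort → 13, low effort → 6.
low-risk (assigned high effort): low effort: 6 − 0 = 6; medium effort: 13 − 3 = 10; high effort: 21 − 6 = 15. low-risk stays.
medium-risk (assigned medium effort): low effort: 6 − 0 = 6; medium effort: 13 − 3 = 10; high effort: 21 − 6 = 15. medium-risk prefers high effort.
high-risk (assigned low effort): low effort: 6 − 0 = 6; medium effort: 13 − 8 = 5; high effort: 21 − 16 = 5. high-risk stays.
At least one type deviates; the separating profile fails.

No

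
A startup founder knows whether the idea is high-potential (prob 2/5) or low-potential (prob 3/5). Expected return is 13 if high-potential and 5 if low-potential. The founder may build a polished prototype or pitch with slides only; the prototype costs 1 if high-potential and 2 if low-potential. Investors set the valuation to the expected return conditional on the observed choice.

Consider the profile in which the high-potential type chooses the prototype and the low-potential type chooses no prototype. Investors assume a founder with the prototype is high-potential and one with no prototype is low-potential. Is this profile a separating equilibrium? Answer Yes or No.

Under these beliefs, the prototype earns valuation 13 and no prototype earns valuation 5.
high-potential: the prototype nets 13 − 1 = 12; no prototype nets 5. high-potential prefers the prototype.
low-potential: the prototype nets 13 − 2 = 11; no prototype nets 5. low-potential would deviate to the prototype.
low-potential has a profitable deviation, so the profile is not an equilibrium.

No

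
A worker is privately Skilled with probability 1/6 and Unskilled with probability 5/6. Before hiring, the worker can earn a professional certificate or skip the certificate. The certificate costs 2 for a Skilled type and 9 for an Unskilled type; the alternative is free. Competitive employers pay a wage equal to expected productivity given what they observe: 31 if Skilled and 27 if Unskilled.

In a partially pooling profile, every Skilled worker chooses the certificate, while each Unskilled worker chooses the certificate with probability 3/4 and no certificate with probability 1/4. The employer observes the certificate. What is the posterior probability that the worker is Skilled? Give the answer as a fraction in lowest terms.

4/19

P(the certificate) = (1/6)·1 + (5/6)·(3/4) = 19/24.
By Bayes' rule, P(Skilled | the certificate) = (1/6) / (19/24) = 4/19.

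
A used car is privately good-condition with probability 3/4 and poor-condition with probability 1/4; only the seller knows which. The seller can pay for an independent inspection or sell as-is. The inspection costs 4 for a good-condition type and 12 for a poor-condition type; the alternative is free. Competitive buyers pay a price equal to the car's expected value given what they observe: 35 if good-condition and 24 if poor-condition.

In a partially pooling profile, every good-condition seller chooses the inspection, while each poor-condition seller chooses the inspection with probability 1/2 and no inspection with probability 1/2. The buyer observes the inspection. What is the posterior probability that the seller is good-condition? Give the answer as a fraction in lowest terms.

6/7

P(the inspection) = (3/4)·1 + (1/4)·(1/2) = 7/8.
By Bayes' rule, P(good-condition | the inspection) = (3/4) / (7/8) = 6/7.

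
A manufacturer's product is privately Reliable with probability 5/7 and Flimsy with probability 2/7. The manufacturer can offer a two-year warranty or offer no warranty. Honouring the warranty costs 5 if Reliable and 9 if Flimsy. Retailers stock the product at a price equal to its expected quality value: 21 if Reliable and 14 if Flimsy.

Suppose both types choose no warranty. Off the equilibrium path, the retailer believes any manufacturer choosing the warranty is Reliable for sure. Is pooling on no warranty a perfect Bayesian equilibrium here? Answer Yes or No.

On path, the retailer holds the prior and pays 5/7·21 + 2/7·14 = 19. Off path (the warranty), believing Reliable, it pays 21.
Reliable: no warranty nets 19; the warranty nets 21 − 5 = 16. Reliable stays.
Flimsy: no warranty nets 19; the warranty nets 21 − 9 = 12. Flimsy stays.
No type deviates, so pooling is sustained.

Yes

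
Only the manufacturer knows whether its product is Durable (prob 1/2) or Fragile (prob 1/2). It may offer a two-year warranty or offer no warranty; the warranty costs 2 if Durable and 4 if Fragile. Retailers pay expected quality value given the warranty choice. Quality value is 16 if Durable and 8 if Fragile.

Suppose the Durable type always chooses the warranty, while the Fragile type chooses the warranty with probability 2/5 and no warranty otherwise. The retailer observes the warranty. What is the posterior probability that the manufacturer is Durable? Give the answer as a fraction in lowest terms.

5/7

P(the warranty) = (1/2)·1 + (1/2)·(2/5) = 7/10.
By Bayes' rule, P(Durable | the warranty) = (1/2) / (7/10) = 5/7.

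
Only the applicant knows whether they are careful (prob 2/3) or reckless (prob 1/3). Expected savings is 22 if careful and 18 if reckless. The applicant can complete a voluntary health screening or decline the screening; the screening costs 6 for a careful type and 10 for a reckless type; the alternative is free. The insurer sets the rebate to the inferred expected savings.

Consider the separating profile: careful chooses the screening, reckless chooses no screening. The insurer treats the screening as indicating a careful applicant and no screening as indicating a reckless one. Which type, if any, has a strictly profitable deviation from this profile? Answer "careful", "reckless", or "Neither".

The screening pays 22; no screening pays 18.
careful: assigned the screening, nets 22 − 6 = 16; deviating to no screening nets 18.
reckless: assigned no screening, nets 18; deviating to the screening nets 22 − 10 = 12.
The careful type gains 2 by deviating.

careful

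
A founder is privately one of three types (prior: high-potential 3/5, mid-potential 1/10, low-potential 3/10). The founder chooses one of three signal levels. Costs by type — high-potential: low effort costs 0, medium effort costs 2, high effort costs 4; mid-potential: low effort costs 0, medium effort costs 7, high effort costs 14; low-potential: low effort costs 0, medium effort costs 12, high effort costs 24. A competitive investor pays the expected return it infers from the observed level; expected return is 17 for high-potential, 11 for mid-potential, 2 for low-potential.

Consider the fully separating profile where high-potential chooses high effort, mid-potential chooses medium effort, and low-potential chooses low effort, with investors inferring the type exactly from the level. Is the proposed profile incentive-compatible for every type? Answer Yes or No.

Separating valuations: high effort → 17, medium effort → 11, low effort → 2.
high-potential (assigned high effort): low effort: 2 − 0 = 2; medium effort: 11 − 2 = 9; high effort: 17 − 4 = 13. high-potential stays.
mid-potential (assigned medium effort): low effort: 2 − 0 = 2; medium effort: 11 − 7 = 4; high effort: 17 − 14 = 3. mid-potential stays.
low-potential (assigned low effort): low effort: 2 − 0 = 2; medium effort: 11 − 12 = -1; high effort: 17 − 24 = -7. low-potential stays.
Every type prefers its assigned level; separation holds.

Yes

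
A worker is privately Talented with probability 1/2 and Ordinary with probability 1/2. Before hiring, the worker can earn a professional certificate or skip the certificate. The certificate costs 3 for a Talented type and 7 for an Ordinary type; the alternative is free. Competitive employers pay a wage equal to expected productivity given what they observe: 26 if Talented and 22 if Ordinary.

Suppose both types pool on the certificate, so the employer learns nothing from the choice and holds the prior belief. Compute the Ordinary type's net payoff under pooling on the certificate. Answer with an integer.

17

Pooled wage = 1/2·26 + 1/2·22 = 24.
Ordinary pays cost 7 for the certificate, so net payoff = 24 − 7 = 17.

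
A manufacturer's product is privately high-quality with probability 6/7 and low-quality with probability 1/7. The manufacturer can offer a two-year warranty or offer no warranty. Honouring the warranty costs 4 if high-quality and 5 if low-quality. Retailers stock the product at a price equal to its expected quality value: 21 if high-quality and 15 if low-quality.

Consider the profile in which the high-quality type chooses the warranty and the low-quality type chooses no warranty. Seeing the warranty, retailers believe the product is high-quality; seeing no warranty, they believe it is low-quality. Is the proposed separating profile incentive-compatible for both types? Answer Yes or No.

Under these beliefs, the warranty earns price 21 and no warranty earns price 15.
high-quality: the warranty nets 21 − 4 = 17; no warranty nets 15. high-quality prefers the warranty.
low-quality: the warranty nets 21 − 5 = 16; no warranty nets 15. low-quality would deviate to the warranty.
low-quality has a profitable deviation, so the profile is not an equilibrium.

No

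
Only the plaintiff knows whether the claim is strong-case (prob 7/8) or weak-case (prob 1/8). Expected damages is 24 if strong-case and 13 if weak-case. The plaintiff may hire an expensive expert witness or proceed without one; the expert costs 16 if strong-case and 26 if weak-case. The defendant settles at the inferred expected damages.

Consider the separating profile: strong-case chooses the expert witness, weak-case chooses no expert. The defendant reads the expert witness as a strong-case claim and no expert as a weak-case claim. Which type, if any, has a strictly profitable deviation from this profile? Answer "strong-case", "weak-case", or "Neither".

The expert witness pays 24; no expert pays 13.
strong-case: assigned the expert witness, nets 24 − 16 = 8; deviating to no expert nets 13.
weak-case: assigned no expert, nets 13; deviating to the expert witness nets 24 − 26 = -2.
The strong-case type gains 5 by deviating.

strong-case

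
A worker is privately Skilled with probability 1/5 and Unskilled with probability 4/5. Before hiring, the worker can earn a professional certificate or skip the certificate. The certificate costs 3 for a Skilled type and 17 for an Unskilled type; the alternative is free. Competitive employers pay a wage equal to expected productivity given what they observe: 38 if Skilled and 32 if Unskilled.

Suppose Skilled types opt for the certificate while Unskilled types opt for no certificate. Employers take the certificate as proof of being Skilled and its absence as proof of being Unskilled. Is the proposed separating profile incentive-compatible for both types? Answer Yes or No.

Yes

Under these beliefs, the certificate earns wage 38 and no certificate earns wage 32.
Skilled: the certificate nets 38 − 3 = 35; no certificate nets 32. Skilled prefers the certificate.
Unskilled: the certificate nets 38 − 17 = 21; no certificate nets 32. Unskilled prefers no certificate.
Neither type deviates, so the separating profile is an equilibrium.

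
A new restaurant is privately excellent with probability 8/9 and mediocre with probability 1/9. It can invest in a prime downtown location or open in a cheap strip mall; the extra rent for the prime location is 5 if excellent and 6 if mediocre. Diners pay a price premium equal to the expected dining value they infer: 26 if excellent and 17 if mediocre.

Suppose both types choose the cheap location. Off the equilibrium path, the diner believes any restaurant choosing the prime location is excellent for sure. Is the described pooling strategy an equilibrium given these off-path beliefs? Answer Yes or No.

On path, the diner holds the prior and pays 8/9·26 + 1/9·17 = 25. Off path (the prime location), believing excellent, it pays 26.
excellent: the cheap location nets 25; the prime location nets 26 − 5 = 21. excellent stays.
mediocre: the cheap location nets 25; the prime location nets 26 − 6 = 20. mediocre stays.
No type deviates, so pooling is sustained.

Yes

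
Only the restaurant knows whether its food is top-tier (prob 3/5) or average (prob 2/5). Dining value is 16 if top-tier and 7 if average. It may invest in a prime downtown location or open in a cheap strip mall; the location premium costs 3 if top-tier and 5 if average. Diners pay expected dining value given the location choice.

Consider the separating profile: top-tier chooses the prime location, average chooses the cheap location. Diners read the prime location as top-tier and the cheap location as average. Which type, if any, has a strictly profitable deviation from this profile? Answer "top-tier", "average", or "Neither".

average

The prime location pays 16; the cheap location pays 7.
top-tier: assigned the prime location, nets 16 − 3 = 13; deviating to the cheap location nets 7.
average: assigned the cheap location, nets 7; deviating to the prime location nets 16 − 5 = 11.
The average type gains 4 by deviating.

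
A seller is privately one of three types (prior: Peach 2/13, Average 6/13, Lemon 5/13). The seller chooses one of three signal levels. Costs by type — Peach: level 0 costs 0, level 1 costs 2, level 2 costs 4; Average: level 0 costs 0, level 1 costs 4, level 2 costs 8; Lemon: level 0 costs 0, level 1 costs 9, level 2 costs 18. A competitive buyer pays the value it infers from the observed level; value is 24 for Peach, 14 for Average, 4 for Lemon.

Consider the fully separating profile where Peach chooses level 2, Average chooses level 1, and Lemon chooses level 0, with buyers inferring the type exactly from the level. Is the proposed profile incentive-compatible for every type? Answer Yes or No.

Separating prices: level 2 → 24, level 1 → 14, level 0 → 4.
Peach (assigned level 2): level 0: 4 − 0 = 4; level 1: 14 − 2 = 12; level 2: 24 − 4 = 20. Peach stays.
Average (assigned level 1): level 0: 4 − 0 = 4; level 1: 14 − 4 = 10; level 2: 24 − 8 = 16. Average prefers level 2.
Lemon (assigned level 0): level 0: 4 − 0 = 4; level 1: 14 − 9 = 5; level 2: 24 − 18 = 6. Lemon prefers level 2.
At least one type deviates; the separating profile fails.

No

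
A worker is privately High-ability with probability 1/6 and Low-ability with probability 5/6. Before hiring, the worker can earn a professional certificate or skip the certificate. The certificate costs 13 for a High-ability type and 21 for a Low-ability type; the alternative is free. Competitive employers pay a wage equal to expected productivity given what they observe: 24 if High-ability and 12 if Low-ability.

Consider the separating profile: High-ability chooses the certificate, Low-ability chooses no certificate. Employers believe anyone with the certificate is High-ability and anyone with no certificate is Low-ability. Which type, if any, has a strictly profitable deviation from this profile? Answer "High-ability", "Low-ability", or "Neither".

High-ability

The certificate pays 24; no certificate pays 12.
High-ability: assigned the certificate, nets 24 − 13 = 11; deviating to no certificate nets 12.
Low-ability: assigned no certificate, nets 12; deviating to the certificate nets 24 − 21 = 3.
The High-ability type gains 1 by deviating.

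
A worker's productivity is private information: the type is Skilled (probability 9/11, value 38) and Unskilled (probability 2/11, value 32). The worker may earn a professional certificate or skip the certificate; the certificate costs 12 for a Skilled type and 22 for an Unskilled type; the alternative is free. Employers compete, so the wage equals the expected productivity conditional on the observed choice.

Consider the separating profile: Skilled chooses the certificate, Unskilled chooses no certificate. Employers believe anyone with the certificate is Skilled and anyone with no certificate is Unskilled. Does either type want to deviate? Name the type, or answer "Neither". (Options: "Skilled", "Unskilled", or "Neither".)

Skilled

The certificate pays 38; no certificate pays 32.
Skilled: assigned the certificate, nets 38 − 12 = 26; deviating to no certificate nets 32.
Unskilled: assigned no certificate, nets 32; deviating to the certificate nets 38 − 22 = 16.
The Skilled type gains 6 by deviating.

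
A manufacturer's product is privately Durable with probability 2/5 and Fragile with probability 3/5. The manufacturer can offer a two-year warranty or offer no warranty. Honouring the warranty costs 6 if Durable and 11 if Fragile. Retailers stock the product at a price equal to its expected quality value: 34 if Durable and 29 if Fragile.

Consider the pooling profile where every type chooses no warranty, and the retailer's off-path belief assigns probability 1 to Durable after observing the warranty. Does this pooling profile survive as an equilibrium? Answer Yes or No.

Yes

On path, the retailer holds the prior and pays 2/5·34 + 3/5·29 = 31. Off path (the warranty), believing Durable, it pays 34.
Durable: no warranty nets 31; the warranty nets 34 − 6 = 28. Durable stays.
Fragile: no warranty nets 31; the warranty nets 34 − 11 = 23. Fragile stays.
No type deviates, so pooling is sustained.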